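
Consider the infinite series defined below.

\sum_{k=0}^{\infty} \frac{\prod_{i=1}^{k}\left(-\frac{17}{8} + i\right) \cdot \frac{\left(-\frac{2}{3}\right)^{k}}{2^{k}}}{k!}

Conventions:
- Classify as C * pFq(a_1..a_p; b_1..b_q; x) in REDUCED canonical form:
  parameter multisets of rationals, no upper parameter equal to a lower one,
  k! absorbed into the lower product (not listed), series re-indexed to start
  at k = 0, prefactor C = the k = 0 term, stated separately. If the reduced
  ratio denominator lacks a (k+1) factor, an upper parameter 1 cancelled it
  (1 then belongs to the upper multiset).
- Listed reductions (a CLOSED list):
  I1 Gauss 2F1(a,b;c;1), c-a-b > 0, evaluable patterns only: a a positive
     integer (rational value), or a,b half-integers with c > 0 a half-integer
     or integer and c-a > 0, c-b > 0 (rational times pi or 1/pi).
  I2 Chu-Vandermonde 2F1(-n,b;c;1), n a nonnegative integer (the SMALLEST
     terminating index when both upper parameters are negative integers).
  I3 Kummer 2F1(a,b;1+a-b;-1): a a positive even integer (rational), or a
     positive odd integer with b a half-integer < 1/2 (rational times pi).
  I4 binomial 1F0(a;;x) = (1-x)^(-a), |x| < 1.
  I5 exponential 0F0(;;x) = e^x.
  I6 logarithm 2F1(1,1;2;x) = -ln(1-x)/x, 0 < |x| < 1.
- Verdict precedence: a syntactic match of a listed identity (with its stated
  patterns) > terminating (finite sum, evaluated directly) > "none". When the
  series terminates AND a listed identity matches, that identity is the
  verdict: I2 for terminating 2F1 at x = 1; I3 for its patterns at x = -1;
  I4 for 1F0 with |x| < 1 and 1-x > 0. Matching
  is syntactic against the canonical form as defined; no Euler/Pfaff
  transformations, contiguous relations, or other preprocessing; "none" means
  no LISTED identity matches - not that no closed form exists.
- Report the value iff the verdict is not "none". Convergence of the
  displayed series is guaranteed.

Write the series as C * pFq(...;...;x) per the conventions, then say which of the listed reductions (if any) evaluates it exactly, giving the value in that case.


Reduced: x = -\frac{1}{3}, 1F0, upper = {-\frac{9}{8}}, lower = {-}, C = 1. Verdict: binomial (I4) matches (the 1F0 binomial series: exponent 9/8, x = -\frac{1}{3}). Hence: \left(\frac{4}{3}\right)^{\frac{9}{8}}.

Structural cue: t_0 being 1, the running product (C = 1, x = -1/3) telescopes to a rising factorial.
Adjacent-term ratio: r(k) = -\frac{1}{3} * (k-\frac{9}{8}) / [(k+1)] - poly over poly, x = -\frac{1}{3} from leading terms; C = 1 at k = 0.


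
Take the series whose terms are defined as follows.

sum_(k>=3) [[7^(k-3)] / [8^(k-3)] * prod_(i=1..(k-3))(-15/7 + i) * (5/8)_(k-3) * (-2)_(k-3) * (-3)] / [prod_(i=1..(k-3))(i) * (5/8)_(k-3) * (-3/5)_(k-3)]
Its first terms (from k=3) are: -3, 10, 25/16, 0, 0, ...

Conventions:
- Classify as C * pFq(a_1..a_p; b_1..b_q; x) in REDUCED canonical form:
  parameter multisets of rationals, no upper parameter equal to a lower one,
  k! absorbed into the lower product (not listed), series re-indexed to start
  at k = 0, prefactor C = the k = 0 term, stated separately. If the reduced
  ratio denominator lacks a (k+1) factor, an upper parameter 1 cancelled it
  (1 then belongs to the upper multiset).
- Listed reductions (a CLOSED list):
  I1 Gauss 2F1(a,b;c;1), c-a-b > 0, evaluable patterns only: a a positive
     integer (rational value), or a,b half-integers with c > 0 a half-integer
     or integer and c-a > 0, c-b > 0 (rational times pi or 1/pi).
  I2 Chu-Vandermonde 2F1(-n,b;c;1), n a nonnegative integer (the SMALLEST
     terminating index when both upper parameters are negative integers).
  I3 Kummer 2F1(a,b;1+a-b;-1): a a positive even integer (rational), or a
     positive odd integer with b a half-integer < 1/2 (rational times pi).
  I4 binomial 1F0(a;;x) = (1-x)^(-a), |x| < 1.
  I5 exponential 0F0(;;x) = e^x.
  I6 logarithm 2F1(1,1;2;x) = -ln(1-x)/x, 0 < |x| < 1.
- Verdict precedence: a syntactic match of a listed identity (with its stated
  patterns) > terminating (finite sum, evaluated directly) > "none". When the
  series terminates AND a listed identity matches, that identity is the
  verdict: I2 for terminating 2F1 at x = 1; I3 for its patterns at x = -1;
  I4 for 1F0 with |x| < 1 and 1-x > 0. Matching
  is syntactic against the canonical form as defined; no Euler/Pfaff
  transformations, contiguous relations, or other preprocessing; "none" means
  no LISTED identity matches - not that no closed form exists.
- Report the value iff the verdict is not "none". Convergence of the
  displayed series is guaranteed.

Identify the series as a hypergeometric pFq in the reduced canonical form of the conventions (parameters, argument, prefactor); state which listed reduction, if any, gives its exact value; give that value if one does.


The series (x = 7/8) is 2F1: upper {-2, -8/7}, lower {-3/5}, prefactor -3. Verdict: terminating. (-2)_k vanishes past k = 2, leaving a 3-term sum, computed directly. Hence: 137/16.

Structural cue: t_0 = -3 here, and the parameter 5/8 appears in both the upper and lower lists and cancels.
Ratio: r(k) = (7/8) * (k-2) (k-8/7) / [(k-3/5) (k+1)] ; factor over Q: parameters, x = (7/8), and C = -3.


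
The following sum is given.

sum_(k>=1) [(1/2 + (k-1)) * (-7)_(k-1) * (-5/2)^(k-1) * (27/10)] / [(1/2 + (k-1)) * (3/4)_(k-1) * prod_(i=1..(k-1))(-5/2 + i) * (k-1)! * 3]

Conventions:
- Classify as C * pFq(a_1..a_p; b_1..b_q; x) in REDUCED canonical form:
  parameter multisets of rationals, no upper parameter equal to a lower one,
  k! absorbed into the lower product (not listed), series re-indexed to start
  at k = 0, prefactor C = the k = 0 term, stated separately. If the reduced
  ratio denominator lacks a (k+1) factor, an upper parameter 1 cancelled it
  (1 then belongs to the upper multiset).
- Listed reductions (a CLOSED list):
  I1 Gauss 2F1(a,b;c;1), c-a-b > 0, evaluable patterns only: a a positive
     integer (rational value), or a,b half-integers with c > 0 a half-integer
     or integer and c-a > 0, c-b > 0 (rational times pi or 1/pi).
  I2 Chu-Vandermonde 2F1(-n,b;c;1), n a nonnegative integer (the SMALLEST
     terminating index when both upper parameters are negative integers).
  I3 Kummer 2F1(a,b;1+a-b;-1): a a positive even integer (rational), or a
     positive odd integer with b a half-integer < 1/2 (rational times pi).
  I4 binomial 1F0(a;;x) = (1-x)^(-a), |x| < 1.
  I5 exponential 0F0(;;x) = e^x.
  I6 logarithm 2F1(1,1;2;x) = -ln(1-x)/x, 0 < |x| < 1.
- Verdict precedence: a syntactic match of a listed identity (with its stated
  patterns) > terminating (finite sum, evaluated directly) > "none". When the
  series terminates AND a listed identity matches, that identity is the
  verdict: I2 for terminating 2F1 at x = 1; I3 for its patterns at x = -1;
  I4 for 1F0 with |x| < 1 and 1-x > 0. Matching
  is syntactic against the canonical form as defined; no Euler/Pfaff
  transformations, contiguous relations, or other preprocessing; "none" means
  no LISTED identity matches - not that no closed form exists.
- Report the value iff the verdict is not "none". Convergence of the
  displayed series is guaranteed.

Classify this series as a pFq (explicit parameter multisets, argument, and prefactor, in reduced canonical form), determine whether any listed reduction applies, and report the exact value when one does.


Prefactor 9/10, argument -5/2: 1F2 with upper {-7} over lower {-3/2, 3/4}. Verdict: terminating. With -7 upstairs the series is a 8-term polynomial sum; evaluated term by term. Sum: 3365991750329/5151325410.

Key step: x = (-5/2) and k + 1/2 divides numerator and denominator alike; C = 9/10, x = -5/2 after cancelling.
Adjacent-term ratio: r(k) = (-5/2) * (k-7) / [(k-3/2) (k+3/4) (k+1)] - rational; roots negated = parameters, x = (-5/2), C = 9/10.


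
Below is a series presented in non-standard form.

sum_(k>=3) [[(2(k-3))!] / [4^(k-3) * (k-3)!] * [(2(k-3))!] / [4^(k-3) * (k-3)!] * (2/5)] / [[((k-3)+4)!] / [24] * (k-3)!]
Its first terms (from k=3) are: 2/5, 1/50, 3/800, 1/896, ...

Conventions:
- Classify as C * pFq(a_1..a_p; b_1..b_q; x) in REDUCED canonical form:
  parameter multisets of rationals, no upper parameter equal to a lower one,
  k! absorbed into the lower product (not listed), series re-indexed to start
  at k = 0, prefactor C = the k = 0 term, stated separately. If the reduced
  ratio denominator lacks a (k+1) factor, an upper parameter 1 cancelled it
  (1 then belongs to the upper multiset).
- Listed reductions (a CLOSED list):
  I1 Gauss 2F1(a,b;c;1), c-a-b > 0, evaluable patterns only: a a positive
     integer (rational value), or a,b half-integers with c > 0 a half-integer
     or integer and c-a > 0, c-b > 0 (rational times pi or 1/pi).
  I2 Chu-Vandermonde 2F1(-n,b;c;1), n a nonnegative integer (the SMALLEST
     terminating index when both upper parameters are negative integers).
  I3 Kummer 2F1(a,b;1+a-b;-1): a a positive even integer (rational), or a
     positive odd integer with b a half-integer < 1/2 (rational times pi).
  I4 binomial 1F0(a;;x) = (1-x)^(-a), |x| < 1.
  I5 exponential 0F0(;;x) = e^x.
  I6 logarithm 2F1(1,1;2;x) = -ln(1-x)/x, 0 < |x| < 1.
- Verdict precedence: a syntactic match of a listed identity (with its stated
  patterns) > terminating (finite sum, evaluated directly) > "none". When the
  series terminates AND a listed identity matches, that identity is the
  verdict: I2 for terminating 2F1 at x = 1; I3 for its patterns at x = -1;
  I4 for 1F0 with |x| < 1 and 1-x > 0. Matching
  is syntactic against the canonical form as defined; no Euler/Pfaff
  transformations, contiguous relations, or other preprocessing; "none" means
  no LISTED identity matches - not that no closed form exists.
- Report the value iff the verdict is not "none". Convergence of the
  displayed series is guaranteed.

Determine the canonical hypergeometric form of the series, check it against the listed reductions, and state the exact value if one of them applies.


Classification (C = 2/5): 2F1 with upper {1/2, 1/2}, lower {5}, argument x = 1. Verdict: Gauss (I1, half-integer pattern) applies (x = 1; upper {1/2, 1/2} half-integers, c = 5 in the evaluable pattern). Value: (8192/6125) / pi.

Structural cue: t_0 = 2/5 here, and the (2k)!/(4^k k!) block (C = 2/5) is the Pochhammer (1/2)_k.
Ratio: r(k) = 1 * (k+1/2) (k+1/2) / [(k+5) (k+1)] - rational; roots negated = parameters, x = 1, C = 2/5.


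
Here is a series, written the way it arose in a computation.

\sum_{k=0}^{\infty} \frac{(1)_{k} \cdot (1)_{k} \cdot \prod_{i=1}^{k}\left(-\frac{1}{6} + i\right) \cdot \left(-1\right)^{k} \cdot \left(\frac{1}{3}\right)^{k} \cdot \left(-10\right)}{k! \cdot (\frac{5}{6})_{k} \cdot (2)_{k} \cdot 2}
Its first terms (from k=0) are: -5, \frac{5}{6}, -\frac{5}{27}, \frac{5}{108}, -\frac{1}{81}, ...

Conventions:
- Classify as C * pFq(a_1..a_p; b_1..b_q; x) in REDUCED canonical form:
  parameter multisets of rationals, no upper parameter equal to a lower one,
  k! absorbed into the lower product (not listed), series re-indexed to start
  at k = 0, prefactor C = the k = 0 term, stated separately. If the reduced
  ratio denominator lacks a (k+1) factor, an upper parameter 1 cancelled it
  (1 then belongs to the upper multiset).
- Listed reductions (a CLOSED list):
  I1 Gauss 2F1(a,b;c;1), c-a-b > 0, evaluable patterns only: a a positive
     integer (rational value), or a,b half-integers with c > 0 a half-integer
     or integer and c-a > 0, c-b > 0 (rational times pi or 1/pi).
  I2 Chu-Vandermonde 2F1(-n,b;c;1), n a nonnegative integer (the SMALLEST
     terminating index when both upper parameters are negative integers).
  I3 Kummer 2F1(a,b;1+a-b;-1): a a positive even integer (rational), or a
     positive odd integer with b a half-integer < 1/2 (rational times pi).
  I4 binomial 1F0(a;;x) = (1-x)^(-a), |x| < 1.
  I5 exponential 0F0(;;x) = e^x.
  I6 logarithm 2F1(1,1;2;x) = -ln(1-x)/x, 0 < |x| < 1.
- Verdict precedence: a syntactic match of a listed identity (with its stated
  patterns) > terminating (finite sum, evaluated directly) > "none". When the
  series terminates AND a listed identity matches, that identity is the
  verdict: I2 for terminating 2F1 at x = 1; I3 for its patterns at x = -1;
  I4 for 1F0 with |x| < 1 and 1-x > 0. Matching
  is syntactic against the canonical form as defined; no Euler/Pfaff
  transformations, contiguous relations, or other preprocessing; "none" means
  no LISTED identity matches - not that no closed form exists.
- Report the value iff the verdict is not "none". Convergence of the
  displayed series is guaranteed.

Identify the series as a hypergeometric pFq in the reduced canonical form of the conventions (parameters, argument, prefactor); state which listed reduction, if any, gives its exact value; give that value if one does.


This is -5 * 2F1(1, 1; 2; -\frac{1}{3}) in reduced canonical form. Verdict at x = -\frac{1}{3}: logarithm (I6) matches (the logarithm: parameters (1,1;2), x = -\frac{1}{3}). Value: \left(-15\right) \cdot \ln\left(\frac{4}{3}\right).

Key observation: x = -\frac{1}{3} and the (-1)^k factor (prefactor -5) folds into the argument's sign.
Ratio: r(k) = -\frac{1}{3} * (k+1) (k+1) / [(k+2) (k+1)] - rational in k, leading ratio -\frac{1}{3}; with t_0 = -5, classification follows.


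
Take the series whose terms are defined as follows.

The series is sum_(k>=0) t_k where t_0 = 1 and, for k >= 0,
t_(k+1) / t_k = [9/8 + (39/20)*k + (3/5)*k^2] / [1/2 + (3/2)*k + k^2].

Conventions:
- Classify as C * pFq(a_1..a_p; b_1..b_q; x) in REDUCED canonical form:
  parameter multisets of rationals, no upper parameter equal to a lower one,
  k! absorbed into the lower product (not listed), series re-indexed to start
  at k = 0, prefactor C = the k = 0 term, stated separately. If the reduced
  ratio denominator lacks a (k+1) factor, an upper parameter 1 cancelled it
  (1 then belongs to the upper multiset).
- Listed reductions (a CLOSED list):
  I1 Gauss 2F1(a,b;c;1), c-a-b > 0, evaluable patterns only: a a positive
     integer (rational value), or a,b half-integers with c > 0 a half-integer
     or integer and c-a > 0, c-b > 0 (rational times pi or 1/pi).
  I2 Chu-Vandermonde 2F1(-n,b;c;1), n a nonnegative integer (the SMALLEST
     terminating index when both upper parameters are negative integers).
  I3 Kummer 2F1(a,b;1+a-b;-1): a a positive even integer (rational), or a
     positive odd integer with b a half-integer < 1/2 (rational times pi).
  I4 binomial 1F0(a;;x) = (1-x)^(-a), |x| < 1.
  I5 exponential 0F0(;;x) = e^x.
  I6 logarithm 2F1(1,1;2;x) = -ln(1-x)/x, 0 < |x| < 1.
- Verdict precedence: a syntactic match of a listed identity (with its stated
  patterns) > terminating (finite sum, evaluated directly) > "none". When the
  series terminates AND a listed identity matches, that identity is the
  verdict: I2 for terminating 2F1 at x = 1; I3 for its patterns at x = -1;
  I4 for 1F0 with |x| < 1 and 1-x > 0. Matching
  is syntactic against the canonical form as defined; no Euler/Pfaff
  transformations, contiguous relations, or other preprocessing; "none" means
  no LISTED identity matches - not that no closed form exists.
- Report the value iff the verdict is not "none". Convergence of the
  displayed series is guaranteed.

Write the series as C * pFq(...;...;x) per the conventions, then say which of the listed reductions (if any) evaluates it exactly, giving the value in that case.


This is 1 * 2F1(3/4, 5/2; 1/2; 3/5) in reduced canonical form. Verdict: none here - no I1-I6 shape fits x = 3/5 with lower {1/2}.

Key observation: t_0 = 1 here, and factor the ratio over Q (C = 1): negated roots = parameters.
Ratio: r(k) = (3/5) * (k+3/4) (k+5/2) / [(k+1/2) (k+1)] ; factor over Q: parameters, x = (3/5), and C = 1.


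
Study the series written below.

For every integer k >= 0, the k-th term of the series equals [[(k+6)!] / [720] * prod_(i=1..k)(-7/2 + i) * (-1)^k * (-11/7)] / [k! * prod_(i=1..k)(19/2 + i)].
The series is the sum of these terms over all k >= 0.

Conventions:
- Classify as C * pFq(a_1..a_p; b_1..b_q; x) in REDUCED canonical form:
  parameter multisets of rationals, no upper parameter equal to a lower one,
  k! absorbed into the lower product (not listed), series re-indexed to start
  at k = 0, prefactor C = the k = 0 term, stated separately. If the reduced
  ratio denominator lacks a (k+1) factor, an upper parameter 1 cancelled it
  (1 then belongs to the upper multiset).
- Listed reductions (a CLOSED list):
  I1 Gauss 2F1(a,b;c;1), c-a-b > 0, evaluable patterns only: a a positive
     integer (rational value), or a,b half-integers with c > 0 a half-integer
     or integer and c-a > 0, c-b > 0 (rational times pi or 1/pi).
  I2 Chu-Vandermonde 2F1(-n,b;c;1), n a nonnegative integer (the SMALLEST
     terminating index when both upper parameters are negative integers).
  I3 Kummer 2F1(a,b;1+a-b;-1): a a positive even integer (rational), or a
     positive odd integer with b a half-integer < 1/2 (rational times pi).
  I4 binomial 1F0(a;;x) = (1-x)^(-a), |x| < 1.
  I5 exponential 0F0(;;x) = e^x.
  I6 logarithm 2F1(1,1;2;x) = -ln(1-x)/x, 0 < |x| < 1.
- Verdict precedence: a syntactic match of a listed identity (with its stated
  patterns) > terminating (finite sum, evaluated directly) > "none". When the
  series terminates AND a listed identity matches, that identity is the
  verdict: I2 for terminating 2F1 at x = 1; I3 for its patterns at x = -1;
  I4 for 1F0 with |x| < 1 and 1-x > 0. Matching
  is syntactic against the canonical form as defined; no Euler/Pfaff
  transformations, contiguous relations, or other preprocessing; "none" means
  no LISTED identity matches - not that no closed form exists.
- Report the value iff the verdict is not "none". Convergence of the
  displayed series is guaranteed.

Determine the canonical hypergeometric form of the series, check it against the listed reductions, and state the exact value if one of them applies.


Key observation: x = (-1) and the factorial ratio (C = -11/7, x = -1) (k+a-1)!/(a-1)! is a rising factorial (a)_k.
Ratio: r(k) = (-1) * (k-5/2) (k+7) / [(k+21/2) (k+1)] ; factor over Q: parameters, x = (-1), and C = -11/7.

Classification (C = -11/7): 2F1 with upper {-5/2, 7}, lower {21/2}, argument x = -1. Verdict (x = -1): Kummer (I3) applies (x = -1; c = 21/2 equals 1+a-b for upper {-5/2, 7}: listed pattern). Sum: (-7621185/4194304) * pi.


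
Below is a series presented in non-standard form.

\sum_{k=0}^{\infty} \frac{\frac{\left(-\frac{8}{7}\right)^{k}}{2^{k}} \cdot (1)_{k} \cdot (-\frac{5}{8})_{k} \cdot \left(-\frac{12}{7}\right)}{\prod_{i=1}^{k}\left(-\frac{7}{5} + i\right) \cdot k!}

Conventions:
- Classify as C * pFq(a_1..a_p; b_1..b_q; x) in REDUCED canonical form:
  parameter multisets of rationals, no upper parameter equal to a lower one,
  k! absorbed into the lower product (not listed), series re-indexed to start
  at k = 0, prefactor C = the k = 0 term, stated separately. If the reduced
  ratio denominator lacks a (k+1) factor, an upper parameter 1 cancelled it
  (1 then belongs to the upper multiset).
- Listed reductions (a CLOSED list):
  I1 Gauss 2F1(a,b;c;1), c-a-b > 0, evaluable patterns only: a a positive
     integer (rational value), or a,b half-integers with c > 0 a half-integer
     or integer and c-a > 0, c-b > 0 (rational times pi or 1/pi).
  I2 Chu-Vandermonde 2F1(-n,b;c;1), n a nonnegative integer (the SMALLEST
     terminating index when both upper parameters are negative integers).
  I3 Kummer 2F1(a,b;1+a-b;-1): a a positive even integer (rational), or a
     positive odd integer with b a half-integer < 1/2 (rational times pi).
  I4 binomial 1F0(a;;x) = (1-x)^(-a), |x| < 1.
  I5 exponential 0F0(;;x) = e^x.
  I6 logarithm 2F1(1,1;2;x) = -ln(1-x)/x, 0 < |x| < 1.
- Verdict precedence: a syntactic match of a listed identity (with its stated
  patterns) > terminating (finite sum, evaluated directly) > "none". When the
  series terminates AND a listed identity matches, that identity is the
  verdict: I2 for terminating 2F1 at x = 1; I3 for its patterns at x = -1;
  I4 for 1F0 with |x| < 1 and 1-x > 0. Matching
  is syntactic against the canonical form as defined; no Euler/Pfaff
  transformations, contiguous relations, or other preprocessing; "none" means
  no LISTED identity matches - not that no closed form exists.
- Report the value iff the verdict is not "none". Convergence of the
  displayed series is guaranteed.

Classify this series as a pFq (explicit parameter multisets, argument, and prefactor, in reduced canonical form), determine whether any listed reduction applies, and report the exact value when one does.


The series (x = -\frac{4}{7}) is 2F1: upper {-\frac{5}{8}, 1}, lower {-\frac{2}{5}}, prefactor -\frac{12}{7}. Verdict: none (x = -\frac{4}{7}): each listed identity misses the multisets {-\frac{5}{8}, 1} ; {-\frac{2}{5}}.

Key observation: t_0 being -\frac{12}{7}, the two k-th powers (prefactor -12/7) combine into one argument.
Ratio: r(k) = -\frac{4}{7} * (k-\frac{5}{8}) (k+1) / [(k-\frac{2}{5}) (k+1)] ; factor over Q: parameters, x = -\frac{4}{7}, and C = -\frac{12}{7}.


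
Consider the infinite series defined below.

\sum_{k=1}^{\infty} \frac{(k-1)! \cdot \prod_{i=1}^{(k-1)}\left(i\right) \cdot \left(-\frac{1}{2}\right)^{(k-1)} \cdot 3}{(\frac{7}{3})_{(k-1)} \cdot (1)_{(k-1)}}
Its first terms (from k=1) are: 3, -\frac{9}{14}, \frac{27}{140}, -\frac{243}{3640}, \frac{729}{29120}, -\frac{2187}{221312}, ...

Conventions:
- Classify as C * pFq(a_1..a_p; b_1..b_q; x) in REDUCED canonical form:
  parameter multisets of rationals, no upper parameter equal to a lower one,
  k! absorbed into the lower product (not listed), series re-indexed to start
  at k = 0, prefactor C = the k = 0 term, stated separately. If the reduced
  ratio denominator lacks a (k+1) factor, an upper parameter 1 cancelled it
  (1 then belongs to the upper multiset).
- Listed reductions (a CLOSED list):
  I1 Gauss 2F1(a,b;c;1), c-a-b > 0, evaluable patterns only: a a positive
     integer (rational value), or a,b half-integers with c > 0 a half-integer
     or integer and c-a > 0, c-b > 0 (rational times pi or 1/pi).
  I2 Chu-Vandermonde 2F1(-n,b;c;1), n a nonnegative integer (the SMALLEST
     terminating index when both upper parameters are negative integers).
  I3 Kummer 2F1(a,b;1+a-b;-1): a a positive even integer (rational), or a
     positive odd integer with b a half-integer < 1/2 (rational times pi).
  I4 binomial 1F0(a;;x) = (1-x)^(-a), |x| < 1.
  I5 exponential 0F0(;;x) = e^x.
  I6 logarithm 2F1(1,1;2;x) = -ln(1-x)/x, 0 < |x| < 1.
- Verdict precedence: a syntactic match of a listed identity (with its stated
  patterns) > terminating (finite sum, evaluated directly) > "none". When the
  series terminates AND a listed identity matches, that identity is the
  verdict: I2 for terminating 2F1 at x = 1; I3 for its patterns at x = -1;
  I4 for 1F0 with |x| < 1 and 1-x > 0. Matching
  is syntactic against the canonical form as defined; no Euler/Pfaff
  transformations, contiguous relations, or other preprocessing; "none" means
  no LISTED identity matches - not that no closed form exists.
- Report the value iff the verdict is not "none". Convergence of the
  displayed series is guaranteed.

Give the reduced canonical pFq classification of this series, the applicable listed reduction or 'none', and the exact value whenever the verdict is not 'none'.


The series (x = -\frac{1}{2}) is 2F1: upper {1, 1}, lower {\frac{7}{3}}, prefactor 3. Verdict: none here - no I1-I6 shape fits x = -\frac{1}{2} with lower {\frac{7}{3}}.

Structural cue: t_0 being 3, the running product (C = 3, x = -1/2) telescopes to a rising factorial.
Adjacent-term ratio: r(k) = -\frac{1}{2} * (k+1) (k+1) / [(k+\frac{7}{3}) (k+1)] - rational; roots negated = parameters, x = -\frac{1}{2}, C = 3.


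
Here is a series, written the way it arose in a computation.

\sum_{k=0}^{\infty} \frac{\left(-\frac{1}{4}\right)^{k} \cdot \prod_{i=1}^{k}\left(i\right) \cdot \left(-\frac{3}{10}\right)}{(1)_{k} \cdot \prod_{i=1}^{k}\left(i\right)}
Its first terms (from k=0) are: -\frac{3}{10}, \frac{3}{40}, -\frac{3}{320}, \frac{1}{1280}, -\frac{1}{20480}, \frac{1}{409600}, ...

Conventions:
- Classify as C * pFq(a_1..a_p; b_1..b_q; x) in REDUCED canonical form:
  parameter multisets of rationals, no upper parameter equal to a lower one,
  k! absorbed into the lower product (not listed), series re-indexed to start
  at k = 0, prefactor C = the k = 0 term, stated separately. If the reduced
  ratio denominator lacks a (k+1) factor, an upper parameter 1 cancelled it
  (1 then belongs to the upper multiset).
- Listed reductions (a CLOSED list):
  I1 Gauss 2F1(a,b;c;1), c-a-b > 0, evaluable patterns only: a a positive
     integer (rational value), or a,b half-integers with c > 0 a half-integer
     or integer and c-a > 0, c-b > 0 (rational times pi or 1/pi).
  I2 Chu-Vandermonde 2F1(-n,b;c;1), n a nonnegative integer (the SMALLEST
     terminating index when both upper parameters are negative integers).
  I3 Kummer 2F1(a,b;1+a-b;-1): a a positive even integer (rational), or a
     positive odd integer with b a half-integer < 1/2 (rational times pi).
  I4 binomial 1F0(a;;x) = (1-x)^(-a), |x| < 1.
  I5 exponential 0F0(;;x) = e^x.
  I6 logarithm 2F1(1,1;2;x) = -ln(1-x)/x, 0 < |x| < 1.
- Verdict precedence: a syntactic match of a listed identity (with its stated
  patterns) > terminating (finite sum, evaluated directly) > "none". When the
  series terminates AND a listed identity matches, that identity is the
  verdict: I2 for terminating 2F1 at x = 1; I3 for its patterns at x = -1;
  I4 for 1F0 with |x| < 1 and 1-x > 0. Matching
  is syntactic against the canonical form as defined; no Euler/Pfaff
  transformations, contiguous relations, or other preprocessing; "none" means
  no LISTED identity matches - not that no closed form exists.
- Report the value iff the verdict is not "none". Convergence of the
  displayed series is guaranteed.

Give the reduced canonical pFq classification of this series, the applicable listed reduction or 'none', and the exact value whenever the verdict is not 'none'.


Key step: t_0 = -\frac{3}{10} here, and (1)_k (prefactor -3/10) is k! itself.
Ratio: r(k) = -\frac{1}{4} * 1 / [(k+1)] - rational in k. x = -\frac{1}{4}; t_0 = -\frac{3}{10}; negate the roots.

x = -\frac{1}{4} here; the reduced form reads 0F0, upper {-}, lower {-}, C = -\frac{3}{10}. Verdict: exponential (I5) applies (the 0F0 exponential series at x = -\frac{1}{4}). Sum: \left(-\frac{3}{10}\right) \cdot e^{-\frac{1}{4}}.


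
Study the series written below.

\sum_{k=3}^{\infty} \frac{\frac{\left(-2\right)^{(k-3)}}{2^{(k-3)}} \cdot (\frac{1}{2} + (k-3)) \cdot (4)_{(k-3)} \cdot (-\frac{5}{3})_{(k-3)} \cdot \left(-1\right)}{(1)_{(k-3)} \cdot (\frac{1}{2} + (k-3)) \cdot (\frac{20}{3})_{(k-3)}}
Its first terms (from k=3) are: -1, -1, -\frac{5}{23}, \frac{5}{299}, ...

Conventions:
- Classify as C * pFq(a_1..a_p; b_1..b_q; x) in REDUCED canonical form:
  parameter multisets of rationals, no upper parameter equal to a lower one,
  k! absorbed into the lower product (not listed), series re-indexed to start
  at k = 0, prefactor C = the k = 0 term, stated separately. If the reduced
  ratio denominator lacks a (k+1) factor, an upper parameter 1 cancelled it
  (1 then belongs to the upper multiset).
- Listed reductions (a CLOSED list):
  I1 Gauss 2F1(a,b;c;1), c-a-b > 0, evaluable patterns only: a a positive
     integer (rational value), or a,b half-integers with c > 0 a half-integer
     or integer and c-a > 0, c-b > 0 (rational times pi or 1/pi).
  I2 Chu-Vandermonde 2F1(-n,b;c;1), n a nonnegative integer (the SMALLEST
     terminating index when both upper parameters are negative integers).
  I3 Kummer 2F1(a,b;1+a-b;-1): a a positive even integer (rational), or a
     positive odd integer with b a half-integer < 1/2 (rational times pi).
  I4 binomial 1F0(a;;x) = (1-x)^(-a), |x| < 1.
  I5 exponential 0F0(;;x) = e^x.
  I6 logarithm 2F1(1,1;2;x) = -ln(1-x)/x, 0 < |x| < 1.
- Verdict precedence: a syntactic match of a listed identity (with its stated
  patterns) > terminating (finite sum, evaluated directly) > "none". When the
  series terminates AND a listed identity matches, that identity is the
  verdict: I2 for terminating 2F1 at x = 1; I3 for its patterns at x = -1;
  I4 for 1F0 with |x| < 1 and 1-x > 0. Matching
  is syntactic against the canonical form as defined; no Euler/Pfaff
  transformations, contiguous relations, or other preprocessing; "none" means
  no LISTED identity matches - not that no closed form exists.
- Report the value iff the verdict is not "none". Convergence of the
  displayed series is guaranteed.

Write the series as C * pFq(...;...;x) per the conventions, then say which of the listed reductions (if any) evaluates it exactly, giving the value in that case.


At argument -1: a 2F1 with upper {-\frac{5}{3}, 4}, lower {\frac{20}{3}}, scaled by C = -1. Verdict: Kummer's theorem (I3) matches (x = -1; c = \frac{20}{3} equals 1+a-b for upper {-\frac{5}{3}, 4}: listed pattern). Exact value: -\frac{119}{54}.

The tell: with t_0 = -1, striking the common factor k + 1/2 reduces the term (C = -1).
Ratio: r(k) = -1 * (k-\frac{5}{3}) (k+4) / [(k+\frac{20}{3}) (k+1)] - rational in k. x = -1; t_0 = -1; negate the roots.


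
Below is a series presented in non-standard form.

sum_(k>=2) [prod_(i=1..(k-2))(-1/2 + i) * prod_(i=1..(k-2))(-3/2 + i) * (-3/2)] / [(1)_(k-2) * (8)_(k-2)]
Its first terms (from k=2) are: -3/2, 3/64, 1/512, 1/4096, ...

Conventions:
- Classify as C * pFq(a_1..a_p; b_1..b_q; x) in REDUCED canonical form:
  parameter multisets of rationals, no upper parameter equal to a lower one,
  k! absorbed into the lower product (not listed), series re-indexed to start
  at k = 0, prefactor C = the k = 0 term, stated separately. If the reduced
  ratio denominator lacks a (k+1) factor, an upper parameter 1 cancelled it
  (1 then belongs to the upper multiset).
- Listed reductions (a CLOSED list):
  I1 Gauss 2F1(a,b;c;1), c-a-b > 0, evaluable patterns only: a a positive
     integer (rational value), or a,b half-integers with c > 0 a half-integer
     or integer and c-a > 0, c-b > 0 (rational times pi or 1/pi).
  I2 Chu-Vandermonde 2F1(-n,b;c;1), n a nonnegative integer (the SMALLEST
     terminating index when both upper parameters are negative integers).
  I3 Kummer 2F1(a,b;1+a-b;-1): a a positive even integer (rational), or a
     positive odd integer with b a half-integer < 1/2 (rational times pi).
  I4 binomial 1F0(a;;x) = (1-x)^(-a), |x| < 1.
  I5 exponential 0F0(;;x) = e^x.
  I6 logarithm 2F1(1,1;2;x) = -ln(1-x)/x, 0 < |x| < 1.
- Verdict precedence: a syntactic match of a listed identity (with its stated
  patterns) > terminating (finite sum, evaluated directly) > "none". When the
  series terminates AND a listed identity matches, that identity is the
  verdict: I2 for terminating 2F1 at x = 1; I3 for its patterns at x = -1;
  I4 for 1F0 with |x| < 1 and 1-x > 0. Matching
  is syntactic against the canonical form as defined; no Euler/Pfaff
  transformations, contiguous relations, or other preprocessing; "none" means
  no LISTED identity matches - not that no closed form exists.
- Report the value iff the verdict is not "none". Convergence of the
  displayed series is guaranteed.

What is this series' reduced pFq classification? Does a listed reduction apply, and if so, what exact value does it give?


At argument 1: a 2F1 with upper {-1/2, 1/2}, lower {8}, scaled by C = -3/2. Verdict: Gauss's theorem I1 (half-integer case) fires (x = 1; upper {-1/2, 1/2} half-integers, c = 8 in the evaluable pattern). Hence: (-4194304/920205) / pi.

Structural cue: t_0 being -3/2, (1)_k (C = -3/2, x = 1) is k! itself.
Term ratio: r(k) = 1 * (k-1/2) (k+1/2) / [(k+8) (k+1)] - rational in k. x = 1; t_0 = -3/2; negate the roots.


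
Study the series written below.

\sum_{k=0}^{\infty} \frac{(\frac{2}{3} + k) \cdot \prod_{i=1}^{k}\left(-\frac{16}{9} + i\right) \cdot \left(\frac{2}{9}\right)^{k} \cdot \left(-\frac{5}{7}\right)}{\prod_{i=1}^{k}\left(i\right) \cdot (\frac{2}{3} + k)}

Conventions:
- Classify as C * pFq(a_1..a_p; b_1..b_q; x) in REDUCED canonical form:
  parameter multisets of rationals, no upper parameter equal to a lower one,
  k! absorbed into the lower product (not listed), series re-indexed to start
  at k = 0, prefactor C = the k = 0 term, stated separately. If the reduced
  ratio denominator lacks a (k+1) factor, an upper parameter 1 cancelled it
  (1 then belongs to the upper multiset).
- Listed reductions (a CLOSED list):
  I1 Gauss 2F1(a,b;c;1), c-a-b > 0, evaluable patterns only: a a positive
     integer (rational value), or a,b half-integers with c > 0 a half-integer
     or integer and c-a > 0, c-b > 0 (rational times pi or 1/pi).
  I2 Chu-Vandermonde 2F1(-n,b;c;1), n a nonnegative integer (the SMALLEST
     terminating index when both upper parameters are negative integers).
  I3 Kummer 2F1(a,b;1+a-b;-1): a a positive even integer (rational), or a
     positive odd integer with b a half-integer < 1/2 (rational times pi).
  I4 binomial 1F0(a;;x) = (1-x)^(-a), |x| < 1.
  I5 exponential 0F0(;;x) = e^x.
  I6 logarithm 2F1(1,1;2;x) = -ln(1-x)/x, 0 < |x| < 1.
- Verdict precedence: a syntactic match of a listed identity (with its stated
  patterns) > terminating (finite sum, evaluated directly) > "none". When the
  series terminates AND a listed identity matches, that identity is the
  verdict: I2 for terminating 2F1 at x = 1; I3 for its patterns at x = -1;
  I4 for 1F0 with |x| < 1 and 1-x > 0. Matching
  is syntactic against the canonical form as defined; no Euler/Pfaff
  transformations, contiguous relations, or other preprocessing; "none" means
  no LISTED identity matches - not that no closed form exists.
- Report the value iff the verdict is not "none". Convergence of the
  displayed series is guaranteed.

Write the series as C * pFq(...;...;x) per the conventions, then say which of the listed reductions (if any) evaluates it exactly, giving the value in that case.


Classification (C = -\frac{5}{7}): 1F0 with upper {-\frac{7}{9}}, lower {-}, argument x = \frac{2}{9}. Verdict: binomial (I4) applies (the 1F0 binomial series: exponent 7/9, x = \frac{2}{9}). Exact value: \left(-\frac{5}{7}\right) \cdot \left(\frac{7}{9}\right)^{\frac{7}{9}}.

The tell: x = \frac{2}{9} and k + 2/3 divides numerator and denominator alike; prefactor -5/7 after cancelling.
Consecutive-term ratio: r(k) = \frac{2}{9} * (k-\frac{7}{9}) / [(k+1)] - rational in k. x = \frac{2}{9}; t_0 = -\frac{5}{7}; negate the roots.


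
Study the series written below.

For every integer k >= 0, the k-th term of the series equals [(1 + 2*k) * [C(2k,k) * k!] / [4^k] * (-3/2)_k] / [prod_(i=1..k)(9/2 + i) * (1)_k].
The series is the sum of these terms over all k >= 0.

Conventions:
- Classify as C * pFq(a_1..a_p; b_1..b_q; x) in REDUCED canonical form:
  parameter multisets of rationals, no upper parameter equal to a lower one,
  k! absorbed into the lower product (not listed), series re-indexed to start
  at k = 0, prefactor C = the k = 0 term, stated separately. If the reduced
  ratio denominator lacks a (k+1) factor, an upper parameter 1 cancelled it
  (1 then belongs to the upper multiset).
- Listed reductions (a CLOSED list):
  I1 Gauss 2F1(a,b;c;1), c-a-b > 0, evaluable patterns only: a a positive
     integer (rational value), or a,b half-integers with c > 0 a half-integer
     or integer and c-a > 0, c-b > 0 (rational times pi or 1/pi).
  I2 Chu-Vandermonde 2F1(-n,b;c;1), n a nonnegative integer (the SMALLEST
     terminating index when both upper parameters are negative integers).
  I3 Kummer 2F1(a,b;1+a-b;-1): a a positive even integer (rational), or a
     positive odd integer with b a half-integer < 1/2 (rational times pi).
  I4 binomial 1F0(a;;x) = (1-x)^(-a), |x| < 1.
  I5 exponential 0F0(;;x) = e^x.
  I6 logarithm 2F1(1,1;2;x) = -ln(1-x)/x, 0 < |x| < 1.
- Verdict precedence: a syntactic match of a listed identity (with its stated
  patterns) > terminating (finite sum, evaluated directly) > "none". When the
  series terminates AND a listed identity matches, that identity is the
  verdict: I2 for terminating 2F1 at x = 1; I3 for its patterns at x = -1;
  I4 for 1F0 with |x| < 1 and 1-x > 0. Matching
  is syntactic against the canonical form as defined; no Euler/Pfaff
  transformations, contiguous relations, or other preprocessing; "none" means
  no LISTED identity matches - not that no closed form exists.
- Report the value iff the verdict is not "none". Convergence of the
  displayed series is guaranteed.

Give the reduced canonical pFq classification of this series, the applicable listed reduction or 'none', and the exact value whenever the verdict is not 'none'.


At argument 1: a 2F1 with upper {-3/2, 3/2}, lower {11/2}, scaled by C = 1. Verdict: Gauss (I1, half-integer pattern) matches (x = 1; upper {-3/2, 3/2} half-integers, c = 11/2 in the evaluable pattern). Exact value: (6615/32768) * pi.

The tell: t_0 = 1 here, and the lower running product (prefactor 1) is a rising factorial.
Consecutive-term ratio: r(k) = 1 * (k-3/2) (k+3/2) / [(k+11/2) (k+1)] - rational; roots negated = parameters, x = 1, C = 1.


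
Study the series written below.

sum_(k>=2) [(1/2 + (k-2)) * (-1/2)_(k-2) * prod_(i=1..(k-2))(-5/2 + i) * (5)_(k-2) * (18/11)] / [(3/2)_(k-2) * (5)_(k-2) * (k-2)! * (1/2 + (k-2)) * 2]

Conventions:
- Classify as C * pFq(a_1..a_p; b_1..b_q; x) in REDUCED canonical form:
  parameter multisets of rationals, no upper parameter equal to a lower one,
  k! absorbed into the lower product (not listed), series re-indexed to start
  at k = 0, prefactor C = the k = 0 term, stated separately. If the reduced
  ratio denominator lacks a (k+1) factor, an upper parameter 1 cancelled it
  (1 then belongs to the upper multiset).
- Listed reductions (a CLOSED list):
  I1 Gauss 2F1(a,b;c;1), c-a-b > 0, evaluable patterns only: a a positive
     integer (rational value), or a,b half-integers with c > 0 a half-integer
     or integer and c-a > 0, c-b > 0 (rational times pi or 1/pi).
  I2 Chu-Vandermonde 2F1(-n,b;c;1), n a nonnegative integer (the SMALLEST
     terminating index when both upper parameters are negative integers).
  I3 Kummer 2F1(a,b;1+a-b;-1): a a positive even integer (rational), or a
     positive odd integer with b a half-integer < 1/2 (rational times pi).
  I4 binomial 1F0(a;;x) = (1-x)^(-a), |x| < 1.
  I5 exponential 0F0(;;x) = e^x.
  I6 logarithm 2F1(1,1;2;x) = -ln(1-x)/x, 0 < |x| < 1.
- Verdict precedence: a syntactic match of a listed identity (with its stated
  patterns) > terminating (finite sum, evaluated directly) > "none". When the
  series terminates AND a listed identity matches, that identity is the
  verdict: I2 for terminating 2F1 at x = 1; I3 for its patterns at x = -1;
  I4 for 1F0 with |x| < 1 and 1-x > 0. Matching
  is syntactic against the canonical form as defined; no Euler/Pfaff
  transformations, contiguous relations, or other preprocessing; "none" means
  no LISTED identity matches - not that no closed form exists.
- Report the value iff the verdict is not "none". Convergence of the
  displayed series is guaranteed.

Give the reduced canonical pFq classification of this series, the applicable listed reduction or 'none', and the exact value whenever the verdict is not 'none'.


Reduced: x = 1, 2F1, upper = {-3/2, -1/2}, lower = {3/2}, C = 9/11. Verdict (x = 1): Gauss's theorem I1 (half-integer case) applies (x = 1; upper {-3/2, -1/2} half-integers, c = 3/2 in the evaluable pattern). Value: (135/352) * pi.

Structural cue: t_0 = 9/11 here, and the constant factors (C = 9/11) combine into one prefactor.
Ratio: r(k) = 1 * (k-3/2) (k-1/2) / [(k+3/2) (k+1)] - rational in k. x = 1; t_0 = 9/11; negate the roots.


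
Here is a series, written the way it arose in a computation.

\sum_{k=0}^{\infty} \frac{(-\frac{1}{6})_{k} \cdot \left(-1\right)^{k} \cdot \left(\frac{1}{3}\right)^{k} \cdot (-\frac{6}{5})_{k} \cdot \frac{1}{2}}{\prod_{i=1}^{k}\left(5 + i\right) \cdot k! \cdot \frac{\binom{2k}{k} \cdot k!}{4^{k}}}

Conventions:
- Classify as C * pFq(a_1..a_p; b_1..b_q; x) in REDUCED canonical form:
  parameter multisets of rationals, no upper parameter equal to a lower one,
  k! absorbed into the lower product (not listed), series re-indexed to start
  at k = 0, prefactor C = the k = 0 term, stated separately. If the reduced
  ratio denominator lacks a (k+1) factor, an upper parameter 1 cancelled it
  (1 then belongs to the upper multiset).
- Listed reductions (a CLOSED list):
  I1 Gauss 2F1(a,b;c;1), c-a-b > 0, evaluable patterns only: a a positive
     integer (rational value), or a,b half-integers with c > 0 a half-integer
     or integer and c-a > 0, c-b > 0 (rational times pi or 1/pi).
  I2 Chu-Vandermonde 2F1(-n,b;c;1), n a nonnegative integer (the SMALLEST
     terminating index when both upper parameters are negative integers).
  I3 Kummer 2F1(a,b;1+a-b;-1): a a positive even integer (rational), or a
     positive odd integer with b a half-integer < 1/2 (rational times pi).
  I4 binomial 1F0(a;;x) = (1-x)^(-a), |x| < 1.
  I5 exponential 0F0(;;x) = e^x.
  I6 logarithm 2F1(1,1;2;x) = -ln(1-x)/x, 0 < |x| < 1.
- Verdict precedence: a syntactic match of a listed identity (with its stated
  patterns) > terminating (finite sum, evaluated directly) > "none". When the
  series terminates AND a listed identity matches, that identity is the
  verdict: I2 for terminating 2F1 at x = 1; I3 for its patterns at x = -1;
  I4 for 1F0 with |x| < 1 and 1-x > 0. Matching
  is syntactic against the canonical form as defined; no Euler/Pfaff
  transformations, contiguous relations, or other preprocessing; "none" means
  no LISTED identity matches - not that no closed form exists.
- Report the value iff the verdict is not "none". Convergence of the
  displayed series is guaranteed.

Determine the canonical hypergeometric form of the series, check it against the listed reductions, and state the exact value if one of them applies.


Reduced: x = -\frac{1}{3}, 2F2, upper = {-\frac{6}{5}, -\frac{1}{6}}, lower = {\frac{1}{2}, 6}, C = \frac{1}{2}. Verdict: none. No listed pattern accepts 2F2(-\frac{6}{5}, -\frac{1}{6}; \frac{1}{2}, 6; -\frac{1}{3}).

Key step: t_0 being \frac{1}{2}, the lower running product (C = 1/2, x = -1/3) is a rising factorial.
Ratio: r(k) = -\frac{1}{3} * (k-\frac{6}{5}) (k-\frac{1}{6}) / [(k+\frac{1}{2}) (k+6) (k+1)] - rational in k. x = -\frac{1}{3}; t_0 = \frac{1}{2}; negate the roots.
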